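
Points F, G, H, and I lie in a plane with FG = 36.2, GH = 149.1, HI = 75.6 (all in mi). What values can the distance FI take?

The maximum is all hops collinear in one direction: 36.2 + 149.1 + 75.6 = 260.9.
The longest hop is 149.1; the others sum to 111.8. Folding the others back against it leaves at least 149.1 − 111.8 = 37.3.

37.3 ≤ FI ≤ 260.9 mi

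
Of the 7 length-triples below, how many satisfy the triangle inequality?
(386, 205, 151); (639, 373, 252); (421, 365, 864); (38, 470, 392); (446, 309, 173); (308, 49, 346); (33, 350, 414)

2

(151,205,386): 151+205 ≤ 386 → not valid
(252,373,639): 252+373 ≤ 639 → not valid
(365,421,864): 365+421 ≤ 864 → not valid
(38,392,470): 38+392 ≤ 470 → not valid
(173,309,446): 173+309 > 446 → valid
(49,308,346): 49+308 > 346 → valid
(33,350,414): 33+350 ≤ 414 → not valid
2 of the 7 triples form a triangle.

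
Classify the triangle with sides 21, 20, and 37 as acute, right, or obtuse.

obtuse

Compare the square of the longest side to the sum of squares of the other two: 20² + 21² = 841 < 1369 = 37².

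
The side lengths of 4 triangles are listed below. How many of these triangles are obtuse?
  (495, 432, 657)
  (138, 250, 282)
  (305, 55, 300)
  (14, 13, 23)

(495,432,657): 432²+495² = 431649 = 657² → right
(138,250,282): 138²+250² = 81544 > 79524 = 282² → acute
(305,55,300): 55²+300² = 93025 = 305² → right
(14,13,23): 13²+14² = 365 < 529 = 23² → obtuse
1 of the 4 is obtuse.

1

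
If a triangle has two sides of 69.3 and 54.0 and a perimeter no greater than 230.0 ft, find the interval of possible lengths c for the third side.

15.3 < c ≤ 106.7

Triangle inequality alone gives 15.3 < c < 123.3.
The perimeter condition gives c ≤ 230.0 − 69.3 − 54.0 = 106.7.
Intersecting the two: 15.3 < c ≤ 106.7.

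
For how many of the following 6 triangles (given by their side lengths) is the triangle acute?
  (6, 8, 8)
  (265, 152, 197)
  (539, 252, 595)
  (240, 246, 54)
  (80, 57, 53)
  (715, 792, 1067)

1

(6,8,8): 6²+8² = 100 > 64 = 8² → acute
(265,152,197): 152²+197² = 61913 < 70225 = 265² → obtuse
(539,252,595): 252²+539² = 354025 = 595² → right
(240,246,54): 54²+240² = 60516 = 246² → right
(80,57,53): 53²+57² = 6058 < 6400 = 80² → obtuse
(715,792,1067): 715²+792² = 1138489 = 1067² → right
1 of the 6 is acute.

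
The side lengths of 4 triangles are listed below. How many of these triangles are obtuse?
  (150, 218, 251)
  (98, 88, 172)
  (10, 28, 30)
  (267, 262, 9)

(150,218,251): 150²+218² = 70024 > 63001 = 251² → acute
(98,88,172): 88²+98² = 17348 < 29584 = 172² → obtuse
(10,28,30): 10²+28² = 884 < 900 = 30² → obtuse
(267,262,9): 9²+262² = 68725 < 71289 = 267² → obtuse
3 of the 4 are obtuse.

3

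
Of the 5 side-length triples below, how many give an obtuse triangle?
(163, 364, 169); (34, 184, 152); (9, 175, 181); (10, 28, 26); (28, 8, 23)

(163,364,169): 163+169 ≤ 364, not a triangle
(34,184,152): 34²+152² = 24260 < 33856 = 184² → obtuse
(9,175,181): 9²+175² = 30706 < 32761 = 181² → obtuse
(10,28,26): 10²+26² = 776 < 784 = 28² → obtuse
(28,8,23): 8²+23² = 593 < 784 = 28² → obtuse
4 of the 5 are obtuse.

4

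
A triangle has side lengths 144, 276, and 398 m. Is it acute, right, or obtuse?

Compare the square of the longest side to the sum of squares of the other two: 144² + 276² = 96912 < 158404 = 398².

obtuse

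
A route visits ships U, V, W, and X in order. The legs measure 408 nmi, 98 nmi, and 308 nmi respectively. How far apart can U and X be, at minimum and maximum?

2 ≤ UX ≤ 814 nmi

The maximum is all hops collinear in one direction: 408 + 98 + 308 = 814.
The longest hop is 408; the others sum to 406. Folding the others back against it leaves at least 408 − 406 = 2.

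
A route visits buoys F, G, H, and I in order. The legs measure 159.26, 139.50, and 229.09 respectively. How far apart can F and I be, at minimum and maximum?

0 ≤ FI ≤ 527.85

The maximum is all hops collinear in one direction: 159.26 + 139.50 + 229.09 = 527.85.
The longest hop is 229.09; the others sum to 298.76. Since 229.09 ≤ 298.76, the path can fold back on itself completely, so the minimum distance is 0.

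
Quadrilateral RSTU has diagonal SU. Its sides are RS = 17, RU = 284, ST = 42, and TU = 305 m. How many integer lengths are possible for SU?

From triangle RSU: 267 < SU < 301.
From triangle TSU: 263 < SU < 347.
Intersection: 267 < SU < 301, so integers 268 through 300: 33 values.

33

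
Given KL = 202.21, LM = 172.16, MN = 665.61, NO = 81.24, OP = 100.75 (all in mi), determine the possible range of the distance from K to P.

The maximum is all hops collinear in one direction: 202.21 + 172.16 + 665.61 + 81.24 + 100.75 = 1221.97.
The longest hop is 665.61; the others sum to 556.36. Folding the others back against it leaves at least 665.61 − 556.36 = 109.25.

109.25 ≤ KP ≤ 1221.97 mi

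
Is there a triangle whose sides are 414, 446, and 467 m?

The longest side is 467, and the other two sum to 860.
Since 860 > 467, the triangle inequality holds.

Yes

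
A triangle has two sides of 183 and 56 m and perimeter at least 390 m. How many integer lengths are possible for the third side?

Triangle inequality: 127 < x < 239. Perimeter ≥ 390 gives x ≥ 390 − 183 − 56 = 151.
So 151 ≤ x < 239; integers 151 through 238: 88 values.

88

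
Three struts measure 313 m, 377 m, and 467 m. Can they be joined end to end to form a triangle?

Yes

The longest side is 467, and the other two sum to 690.
Since 690 > 467, the triangle inequality holds.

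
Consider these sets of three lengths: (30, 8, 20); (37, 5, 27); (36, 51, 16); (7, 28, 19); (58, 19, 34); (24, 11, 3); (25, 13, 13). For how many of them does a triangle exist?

2

(8,20,30): 8+20 ≤ 30 → not valid
(5,27,37): 5+27 ≤ 37 → not valid
(16,36,51): 16+36 > 51 → valid
(7,19,28): 7+19 ≤ 28 → not valid
(19,34,58): 19+34 ≤ 58 → not valid
(3,11,24): 3+11 ≤ 24 → not valid
(13,13,25): 13+13 > 25 → valid
2 of the 7 triples form a triangle.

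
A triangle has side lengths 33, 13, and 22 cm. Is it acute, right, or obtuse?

obtuse

Compare the square of the longest side to the sum of squares of the other two: 13² + 22² = 653 < 1089 = 33².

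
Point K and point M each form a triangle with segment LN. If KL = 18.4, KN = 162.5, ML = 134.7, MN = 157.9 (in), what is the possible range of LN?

144.1 < LN < 180.9

From triangle KLN: |18.4 − 162.5| < LN < 18.4 + 162.5, i.e. 144.1 < LN < 180.9.
From triangle MLN: 23.2 < LN < 292.6.
Both must hold, so LN lies in the intersection.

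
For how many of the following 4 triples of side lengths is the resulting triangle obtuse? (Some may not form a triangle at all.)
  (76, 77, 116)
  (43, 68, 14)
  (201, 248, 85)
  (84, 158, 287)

(76,77,116): 76²+77² = 11705 < 13456 = 116² → obtuse
(43,68,14): 14+43 ≤ 68, not a triangle
(201,248,85): 85²+201² = 47626 < 61504 = 248² → obtuse
(84,158,287): 84+158 ≤ 287, not a triangle
2 of the 4 are obtuse.

2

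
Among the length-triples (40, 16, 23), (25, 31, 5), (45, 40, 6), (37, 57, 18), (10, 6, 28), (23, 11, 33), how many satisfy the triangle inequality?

(16,23,40): 16+23 ≤ 40 → not valid
(5,25,31): 5+25 ≤ 31 → not valid
(6,40,45): 6+40 > 45 → valid
(18,37,57): 18+37 ≤ 57 → not valid
(6,10,28): 6+10 ≤ 28 → not valid
(11,23,33): 11+23 > 33 → valid
2 of the 6 triples form a triangle.

2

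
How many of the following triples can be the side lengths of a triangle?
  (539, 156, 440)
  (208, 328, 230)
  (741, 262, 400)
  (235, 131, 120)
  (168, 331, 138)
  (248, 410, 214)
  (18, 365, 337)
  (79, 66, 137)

(156,440,539): 156+440 > 539 → valid
(208,230,328): 208+230 > 328 → valid
(262,400,741): 262+400 ≤ 741 → not valid
(120,131,235): 120+131 > 235 → valid
(138,168,331): 138+168 ≤ 331 → not valid
(214,248,410): 214+248 > 410 → valid
(18,337,365): 18+337 ≤ 365 → not valid
(66,79,137): 66+79 > 137 → valid
5 of the 8 triples form a triangle.

5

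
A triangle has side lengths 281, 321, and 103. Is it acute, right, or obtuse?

obtuse

Compare the square of the longest side to the sum of squares of the other two: 103² + 281² = 89570 < 103041 = 321².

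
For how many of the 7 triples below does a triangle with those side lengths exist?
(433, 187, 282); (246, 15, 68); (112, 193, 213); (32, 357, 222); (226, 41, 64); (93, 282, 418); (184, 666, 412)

(187,282,433): 187+282 > 433 → valid
(15,68,246): 15+68 ≤ 246 → not valid
(112,193,213): 112+193 > 213 → valid
(32,222,357): 32+222 ≤ 357 → not valid
(41,64,226): 41+64 ≤ 226 → not valid
(93,282,418): 93+282 ≤ 418 → not valid
(184,412,666): 184+412 ≤ 666 → not valid
2 of the 7 triples form a triangle.

2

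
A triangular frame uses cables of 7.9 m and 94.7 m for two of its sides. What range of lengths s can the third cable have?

86.8 < s < 102.6

By the triangle inequality, s must be less than 7.9 + 94.7 = 102.6 and greater than |7.9 − 94.7| = 86.8.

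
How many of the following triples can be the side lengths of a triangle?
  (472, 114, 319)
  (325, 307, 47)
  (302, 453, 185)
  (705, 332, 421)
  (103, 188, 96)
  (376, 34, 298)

4

(114,319,472): 114+319 ≤ 472 → not valid
(47,307,325): 47+307 > 325 → valid
(185,302,453): 185+302 > 453 → valid
(332,421,705): 332+421 > 705 → valid
(96,103,188): 96+103 > 188 → valid
(34,298,376): 34+298 ≤ 376 → not valid
4 of the 6 triples form a triangle.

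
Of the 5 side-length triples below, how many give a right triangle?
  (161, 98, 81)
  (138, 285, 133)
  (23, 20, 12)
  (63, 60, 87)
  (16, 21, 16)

(161,98,81): 81²+98² = 16165 < 25921 = 161² → obtuse
(138,285,133): 133+138 ≤ 285, not a triangle
(23,20,12): 12²+20² = 544 > 529 = 23² → acute
(63,60,87): 60²+63² = 7569 = 87² → right
(16,21,16): 16²+16² = 512 > 441 = 21² → acute
1 of the 5 is right.

1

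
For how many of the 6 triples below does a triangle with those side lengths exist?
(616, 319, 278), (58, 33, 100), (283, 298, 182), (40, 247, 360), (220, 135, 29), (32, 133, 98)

(278,319,616): 278+319 ≤ 616 → not valid
(33,58,100): 33+58 ≤ 100 → not valid
(182,283,298): 182+283 > 298 → valid
(40,247,360): 40+247 ≤ 360 → not valid
(29,135,220): 29+135 ≤ 220 → not valid
(32,98,133): 32+98 ≤ 133 → not valid
1 of the 6 triples forms a triangle.

1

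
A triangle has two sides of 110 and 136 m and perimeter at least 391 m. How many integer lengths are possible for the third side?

101

Triangle inequality: 26 < x < 246. Perimeter ≥ 391 gives x ≥ 391 − 110 − 136 = 145.
So 145 ≤ x < 246; integers 145 through 245: 101 values.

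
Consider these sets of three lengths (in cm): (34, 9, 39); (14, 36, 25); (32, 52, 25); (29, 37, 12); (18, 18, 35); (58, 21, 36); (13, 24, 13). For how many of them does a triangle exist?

6

(9,34,39): 9+34 > 39 → valid
(14,25,36): 14+25 > 36 → valid
(25,32,52): 25+32 > 52 → valid
(12,29,37): 12+29 > 37 → valid
(18,18,35): 18+18 > 35 → valid
(21,36,58): 21+36 ≤ 58 → not valid
(13,13,24): 13+13 > 24 → valid
6 of the 7 triples form a triangle.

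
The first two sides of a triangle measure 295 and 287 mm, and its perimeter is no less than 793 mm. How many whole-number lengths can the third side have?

371

Triangle inequality: 8 < x < 582. Perimeter ≥ 793 gives x ≥ 793 − 295 − 287 = 211.
So 211 ≤ x < 582; integers 211 through 581: 371 values.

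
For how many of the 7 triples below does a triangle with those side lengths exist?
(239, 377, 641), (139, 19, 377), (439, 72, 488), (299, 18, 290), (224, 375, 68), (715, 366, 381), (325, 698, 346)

3

(239,377,641): 239+377 ≤ 641 → not valid
(19,139,377): 19+139 ≤ 377 → not valid
(72,439,488): 72+439 > 488 → valid
(18,290,299): 18+290 > 299 → valid
(68,224,375): 68+224 ≤ 375 → not valid
(366,381,715): 366+381 > 715 → valid
(325,346,698): 325+346 ≤ 698 → not valid
3 of the 7 triples form a triangle.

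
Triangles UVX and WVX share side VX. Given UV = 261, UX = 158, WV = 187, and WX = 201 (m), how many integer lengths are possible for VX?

From triangle UVX: 103 < VX < 419.
From triangle WVX: 14 < VX < 388.
Intersection: 103 < VX < 388, so integers 104 through 387: 284 values.

284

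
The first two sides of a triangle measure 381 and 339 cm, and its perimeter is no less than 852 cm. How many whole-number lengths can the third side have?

588

Triangle inequality: 42 < x < 720. Perimeter ≥ 852 gives x ≥ 852 − 381 − 339 = 132.
So 132 ≤ x < 720; integers 132 through 719: 588 values.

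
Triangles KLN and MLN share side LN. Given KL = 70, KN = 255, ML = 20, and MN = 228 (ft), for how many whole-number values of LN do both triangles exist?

39

From triangle KLN: 185 < LN < 325.
From triangle MLN: 208 < LN < 248.
Intersection: 208 < LN < 248, so integers 209 through 247: 39 values.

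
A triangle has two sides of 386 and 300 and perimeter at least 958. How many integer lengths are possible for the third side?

Triangle inequality: 86 < x < 686. Perimeter ≥ 958 gives x ≥ 958 − 386 − 300 = 272.
So 272 ≤ x < 686; integers 272 through 685: 414 values.

414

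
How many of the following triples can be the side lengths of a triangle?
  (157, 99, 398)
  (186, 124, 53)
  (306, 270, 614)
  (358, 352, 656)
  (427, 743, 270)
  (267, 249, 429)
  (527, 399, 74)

(99,157,398): 99+157 ≤ 398 → not valid
(53,124,186): 53+124 ≤ 186 → not valid
(270,306,614): 270+306 ≤ 614 → not valid
(352,358,656): 352+358 > 656 → valid
(270,427,743): 270+427 ≤ 743 → not valid
(249,267,429): 249+267 > 429 → valid
(74,399,527): 74+399 ≤ 527 → not valid
2 of the 7 triples form a triangle.

2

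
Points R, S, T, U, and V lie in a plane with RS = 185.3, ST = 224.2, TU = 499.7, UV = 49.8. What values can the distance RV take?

The maximum is all hops collinear in one direction: 185.3 + 224.2 + 499.7 + 49.8 = 959.0.
The longest hop is 499.7; the others sum to 459.3. Folding the others back against it leaves at least 499.7 − 459.3 = 40.4.

40.4 ≤ RV ≤ 959.0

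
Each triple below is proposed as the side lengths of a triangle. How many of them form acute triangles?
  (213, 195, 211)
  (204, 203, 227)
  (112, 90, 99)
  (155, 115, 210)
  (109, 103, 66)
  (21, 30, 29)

(213,195,211): 195²+211² = 82546 > 45369 = 213² → acute
(204,203,227): 203²+204² = 82825 > 51529 = 227² → acute
(112,90,99): 90²+99² = 17901 > 12544 = 112² → acute
(155,115,210): 115²+155² = 37250 < 44100 = 210² → obtuse
(109,103,66): 66²+103² = 14965 > 11881 = 109² → acute
(21,30,29): 21²+29² = 1282 > 900 = 30² → acute
5 of the 6 are acute.

5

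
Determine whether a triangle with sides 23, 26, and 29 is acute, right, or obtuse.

Compare the square of the longest side to the sum of squares of the other two: 23² + 26² = 1205 > 841 = 29².

acute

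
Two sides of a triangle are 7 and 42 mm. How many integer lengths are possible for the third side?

13

The third side lies in the open interval (35, 49).
Integers from 36 to 48 inclusive: 48 − 36 + 1 = 13.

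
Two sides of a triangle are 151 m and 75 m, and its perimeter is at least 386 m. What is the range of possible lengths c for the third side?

160 ≤ c < 226

Triangle inequality alone gives 76 < c < 226.
The perimeter condition gives c ≥ 386 − 151 − 75 = 160.
Intersecting the two: 160 ≤ c < 226.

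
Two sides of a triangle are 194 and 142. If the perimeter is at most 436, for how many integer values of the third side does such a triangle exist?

Triangle inequality: 52 < x < 336. Perimeter ≤ 436 gives x ≤ 436 − 194 − 142 = 100.
So 52 < x ≤ 100; integers 53 through 100: 48 values.

48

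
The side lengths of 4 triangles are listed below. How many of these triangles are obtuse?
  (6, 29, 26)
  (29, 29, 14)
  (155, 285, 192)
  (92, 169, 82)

3

(6,29,26): 6²+26² = 712 < 841 = 29² → obtuse
(29,29,14): 14²+29² = 1037 > 841 = 29² → acute
(155,285,192): 155²+192² = 60889 < 81225 = 285² → obtuse
(92,169,82): 82²+92² = 15188 < 28561 = 169² → obtuse
3 of the 4 are obtuse.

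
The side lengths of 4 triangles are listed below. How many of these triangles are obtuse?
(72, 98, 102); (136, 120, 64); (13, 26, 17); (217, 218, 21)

1

(72,98,102): 72²+98² = 14788 > 10404 = 102² → acute
(136,120,64): 64²+120² = 18496 = 136² → right
(13,26,17): 13²+17² = 458 < 676 = 26² → obtuse
(217,218,21): 21²+217² = 47530 > 47524 = 218² → acute
1 of the 4 is obtuse.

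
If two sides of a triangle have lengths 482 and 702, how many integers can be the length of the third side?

963

The third side lies in the open interval (220, 1184).
Integers from 221 to 1183 inclusive: 1183 − 221 + 1 = 963.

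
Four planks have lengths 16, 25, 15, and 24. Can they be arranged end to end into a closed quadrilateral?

A quadrilateral exists iff every side is shorter than the sum of the others — equivalently, the longest side is less than the sum of the rest.
Longest side 25 < 55 (sum of the remaining 3), so yes.

Yes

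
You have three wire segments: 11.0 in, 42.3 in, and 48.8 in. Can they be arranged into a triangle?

Yes

The longest side is 48.8, and the other two sum to 53.3.
Since 53.3 > 48.8, the triangle inequality holds.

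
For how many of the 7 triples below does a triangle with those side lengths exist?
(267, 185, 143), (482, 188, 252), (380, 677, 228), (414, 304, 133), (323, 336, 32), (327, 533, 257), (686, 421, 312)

5

(143,185,267): 143+185 > 267 → valid
(188,252,482): 188+252 ≤ 482 → not valid
(228,380,677): 228+380 ≤ 677 → not valid
(133,304,414): 133+304 > 414 → valid
(32,323,336): 32+323 > 336 → valid
(257,327,533): 257+327 > 533 → valid
(312,421,686): 312+421 > 686 → valid
5 of the 7 triples form a triangle.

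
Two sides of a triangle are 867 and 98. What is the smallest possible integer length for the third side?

770

The third side must be strictly greater than |867 − 98| = 769.
The smallest integer above 769 is 770.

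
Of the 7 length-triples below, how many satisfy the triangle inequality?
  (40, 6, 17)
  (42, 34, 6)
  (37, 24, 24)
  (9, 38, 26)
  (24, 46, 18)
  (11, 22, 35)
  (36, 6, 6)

(6,17,40): 6+17 ≤ 40 → not valid
(6,34,42): 6+34 ≤ 42 → not valid
(24,24,37): 24+24 > 37 → valid
(9,26,38): 9+26 ≤ 38 → not valid
(18,24,46): 18+24 ≤ 46 → not valid
(11,22,35): 11+22 ≤ 35 → not valid
(6,6,36): 6+6 ≤ 36 → not valid
1 of the 7 triples forms a triangle.

1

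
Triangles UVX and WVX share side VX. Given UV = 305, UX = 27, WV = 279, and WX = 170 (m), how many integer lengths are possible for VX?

53

From triangle UVX: 278 < VX < 332.
From triangle WVX: 109 < VX < 449.
Intersection: 278 < VX < 332, so integers 279 through 331: 53 values.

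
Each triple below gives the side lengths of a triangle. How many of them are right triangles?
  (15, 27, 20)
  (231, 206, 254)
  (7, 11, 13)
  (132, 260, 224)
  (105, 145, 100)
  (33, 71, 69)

2

(15,27,20): 15²+20² = 625 < 729 = 27² → obtuse
(231,206,254): 206²+231² = 95797 > 64516 = 254² → acute
(7,11,13): 7²+11² = 170 > 169 = 13² → acute
(132,260,224): 132²+224² = 67600 = 260² → right
(105,145,100): 100²+105² = 21025 = 145² → right
(33,71,69): 33²+69² = 5850 > 5041 = 71² → acute
2 of the 6 are right.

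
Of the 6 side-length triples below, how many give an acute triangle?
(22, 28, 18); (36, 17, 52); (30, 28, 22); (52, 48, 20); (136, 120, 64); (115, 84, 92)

(22,28,18): 18²+22² = 808 > 784 = 28² → acute
(36,17,52): 17²+36² = 1585 < 2704 = 52² → obtuse
(30,28,22): 22²+28² = 1268 > 900 = 30² → acute
(52,48,20): 20²+48² = 2704 = 52² → right
(136,120,64): 64²+120² = 18496 = 136² → right
(115,84,92): 84²+92² = 15520 > 13225 = 115² → acute
3 of the 6 are acute.

3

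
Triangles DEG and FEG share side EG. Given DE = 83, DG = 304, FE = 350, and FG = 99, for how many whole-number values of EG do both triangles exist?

135

From triangle DEG: 221 < EG < 387.
From triangle FEG: 251 < EG < 449.
Intersection: 251 < EG < 387, so integers 252 through 386: 135 values.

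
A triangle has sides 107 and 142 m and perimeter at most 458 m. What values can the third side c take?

35 < c ≤ 209 m

Triangle inequality alone gives 35 < c < 249.
The perimeter condition gives c ≤ 458 − 107 − 142 = 209.
Intersecting the two: 35 < c ≤ 209.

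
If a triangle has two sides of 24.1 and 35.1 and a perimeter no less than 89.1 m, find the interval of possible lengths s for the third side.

Triangle inequality alone gives 11.0 < s < 59.2.
The perimeter condition gives s ≥ 89.1 − 24.1 − 35.1 = 29.9.
Intersecting the two: 29.9 ≤ s < 59.2.

29.9 ≤ s < 59.2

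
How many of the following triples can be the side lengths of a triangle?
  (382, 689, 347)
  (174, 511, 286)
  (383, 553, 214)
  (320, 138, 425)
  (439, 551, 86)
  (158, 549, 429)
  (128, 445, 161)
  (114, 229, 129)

5

(347,382,689): 347+382 > 689 → valid
(174,286,511): 174+286 ≤ 511 → not valid
(214,383,553): 214+383 > 553 → valid
(138,320,425): 138+320 > 425 → valid
(86,439,551): 86+439 ≤ 551 → not valid
(158,429,549): 158+429 > 549 → valid
(128,161,445): 128+161 ≤ 445 → not valid
(114,129,229): 114+129 > 229 → valid
5 of the 8 triples form a triangle.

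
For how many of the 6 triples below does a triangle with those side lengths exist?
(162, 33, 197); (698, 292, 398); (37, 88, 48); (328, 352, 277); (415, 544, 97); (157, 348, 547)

1

(33,162,197): 33+162 ≤ 197 → not valid
(292,398,698): 292+398 ≤ 698 → not valid
(37,48,88): 37+48 ≤ 88 → not valid
(277,328,352): 277+328 > 352 → valid
(97,415,544): 97+415 ≤ 544 → not valid
(157,348,547): 157+348 ≤ 547 → not valid
1 of the 6 triples forms a triangle.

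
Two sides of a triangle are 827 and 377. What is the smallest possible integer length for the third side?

The third side must be strictly greater than |827 − 377| = 450.
The smallest integer above 450 is 451.

451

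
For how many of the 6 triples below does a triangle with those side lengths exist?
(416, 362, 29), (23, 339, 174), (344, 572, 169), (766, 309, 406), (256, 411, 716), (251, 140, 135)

1

(29,362,416): 29+362 ≤ 416 → not valid
(23,174,339): 23+174 ≤ 339 → not valid
(169,344,572): 169+344 ≤ 572 → not valid
(309,406,766): 309+406 ≤ 766 → not valid
(256,411,716): 256+411 ≤ 716 → not valid
(135,140,251): 135+140 > 251 → valid
1 of the 6 triples forms a triangle.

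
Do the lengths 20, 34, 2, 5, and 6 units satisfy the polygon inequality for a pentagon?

No

For a pentagon, each side must be shorter than the sum of the others.
Here the longest side is 34, but the remaining 4 sides sum to only 33.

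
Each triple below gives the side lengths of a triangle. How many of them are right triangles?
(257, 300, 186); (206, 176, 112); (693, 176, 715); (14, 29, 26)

(257,300,186): 186²+257² = 100645 > 90000 = 300² → acute
(206,176,112): 112²+176² = 43520 > 42436 = 206² → acute
(693,176,715): 176²+693² = 511225 = 715² → right
(14,29,26): 14²+26² = 872 > 841 = 29² → acute
1 of the 4 is right.

1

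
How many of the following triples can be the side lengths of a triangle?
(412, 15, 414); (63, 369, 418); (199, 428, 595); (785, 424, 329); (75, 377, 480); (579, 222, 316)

3

(15,412,414): 15+412 > 414 → valid
(63,369,418): 63+369 > 418 → valid
(199,428,595): 199+428 > 595 → valid
(329,424,785): 329+424 ≤ 785 → not valid
(75,377,480): 75+377 ≤ 480 → not valid
(222,316,579): 222+316 ≤ 579 → not valid
3 of the 6 triples form a triangle.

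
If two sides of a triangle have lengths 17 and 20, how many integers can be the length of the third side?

The third side lies in the open interval (3, 37).
Integers from 4 to 36 inclusive: 36 − 4 + 1 = 33.

33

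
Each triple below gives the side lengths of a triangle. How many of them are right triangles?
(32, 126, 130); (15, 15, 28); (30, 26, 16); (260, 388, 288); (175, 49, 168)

(32,126,130): 32²+126² = 16900 = 130² → right
(15,15,28): 15²+15² = 450 < 784 = 28² → obtuse
(30,26,16): 16²+26² = 932 > 900 = 30² → acute
(260,388,288): 260²+288² = 150544 = 388² → right
(175,49,168): 49²+168² = 30625 = 175² → right
3 of the 5 are right.

3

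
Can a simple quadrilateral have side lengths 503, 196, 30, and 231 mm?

For a quadrilateral, each side must be shorter than the sum of the others.
Here the longest side is 503, but the remaining 3 sides sum to only 457.

No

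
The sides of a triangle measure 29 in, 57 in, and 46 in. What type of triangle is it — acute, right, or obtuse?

obtuse

Compare the square of the longest side to the sum of squares of the other two: 29² + 46² = 2957 < 3249 = 57².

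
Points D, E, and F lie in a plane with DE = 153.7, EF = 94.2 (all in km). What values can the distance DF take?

By the triangle inequality, |153.7 − 94.2| ≤ DF ≤ 153.7 + 94.2.

59.5 ≤ DF ≤ 247.9 km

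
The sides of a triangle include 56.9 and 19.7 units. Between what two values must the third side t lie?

37.2 < t < 76.6 (units)

By the triangle inequality, t must be less than 56.9 + 19.7 = 76.6 and greater than |56.9 − 19.7| = 37.2.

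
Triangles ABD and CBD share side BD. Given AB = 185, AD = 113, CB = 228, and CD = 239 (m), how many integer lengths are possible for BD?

225

From triangle ABD: 72 < BD < 298.
From triangle CBD: 11 < BD < 467.
Intersection: 72 < BD < 298, so integers 73 through 297: 225 values.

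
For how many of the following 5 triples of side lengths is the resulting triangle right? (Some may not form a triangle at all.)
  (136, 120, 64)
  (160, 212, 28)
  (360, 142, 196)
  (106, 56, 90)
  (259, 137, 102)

2

(136,120,64): 64²+120² = 18496 = 136² → right
(160,212,28): 28+160 ≤ 212, not a triangle
(360,142,196): 142+196 ≤ 360, not a triangle
(106,56,90): 56²+90² = 11236 = 106² → right
(259,137,102): 102+137 ≤ 259, not a triangle
2 of the 5 are right.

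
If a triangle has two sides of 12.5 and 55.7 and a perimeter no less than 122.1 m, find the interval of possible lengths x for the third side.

Triangle inequality alone gives 43.2 < x < 68.2.
The perimeter condition gives x ≥ 122.1 − 12.5 − 55.7 = 53.9.
Intersecting the two: 53.9 ≤ x < 68.2.

53.9 ≤ x < 68.2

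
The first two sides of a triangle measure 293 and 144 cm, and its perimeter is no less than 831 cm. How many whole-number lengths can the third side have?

Triangle inequality: 149 < x < 437. Perimeter ≥ 831 gives x ≥ 831 − 293 − 144 = 394.
So 394 ≤ x < 437; integers 394 through 436: 43 values.

43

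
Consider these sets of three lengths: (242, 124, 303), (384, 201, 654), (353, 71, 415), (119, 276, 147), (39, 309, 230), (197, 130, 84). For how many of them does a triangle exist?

(124,242,303): 124+242 > 303 → valid
(201,384,654): 201+384 ≤ 654 → not valid
(71,353,415): 71+353 > 415 → valid
(119,147,276): 119+147 ≤ 276 → not valid
(39,230,309): 39+230 ≤ 309 → not valid
(84,130,197): 84+130 > 197 → valid
3 of the 6 triples form a triangle.

3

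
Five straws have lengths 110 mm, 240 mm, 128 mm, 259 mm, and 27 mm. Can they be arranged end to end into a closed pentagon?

Yes

A pentagon exists iff every side is shorter than the sum of the others — equivalently, the longest side is less than the sum of the rest.
Longest side 259 < 505 (sum of the remaining 4), so yes.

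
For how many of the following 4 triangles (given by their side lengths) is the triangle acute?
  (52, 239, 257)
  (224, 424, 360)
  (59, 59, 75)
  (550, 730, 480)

1

(52,239,257): 52²+239² = 59825 < 66049 = 257² → obtuse
(224,424,360): 224²+360² = 179776 = 424² → right
(59,59,75): 59²+59² = 6962 > 5625 = 75² → acute
(550,730,480): 480²+550² = 532900 = 730² → right
1 of the 4 is acute.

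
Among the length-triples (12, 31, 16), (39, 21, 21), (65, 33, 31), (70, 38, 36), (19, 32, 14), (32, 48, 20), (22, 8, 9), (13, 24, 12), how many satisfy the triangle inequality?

5

(12,16,31): 12+16 ≤ 31 → not valid
(21,21,39): 21+21 > 39 → valid
(31,33,65): 31+33 ≤ 65 → not valid
(36,38,70): 36+38 > 70 → valid
(14,19,32): 14+19 > 32 → valid
(20,32,48): 20+32 > 48 → valid
(8,9,22): 8+9 ≤ 22 → not valid
(12,13,24): 12+13 > 24 → valid
5 of the 8 triples form a triangle.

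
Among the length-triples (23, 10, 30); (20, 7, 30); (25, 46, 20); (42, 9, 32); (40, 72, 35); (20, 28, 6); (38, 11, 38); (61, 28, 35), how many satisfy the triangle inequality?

4

(10,23,30): 10+23 > 30 → valid
(7,20,30): 7+20 ≤ 30 → not valid
(20,25,46): 20+25 ≤ 46 → not valid
(9,32,42): 9+32 ≤ 42 → not valid
(35,40,72): 35+40 > 72 → valid
(6,20,28): 6+20 ≤ 28 → not valid
(11,38,38): 11+38 > 38 → valid
(28,35,61): 28+35 > 61 → valid
4 of the 8 triples form a triangle.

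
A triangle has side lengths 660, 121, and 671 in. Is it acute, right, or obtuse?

Compare the square of the longest side to the sum of squares of the other two: 121² + 660² = 450241 = 671².

right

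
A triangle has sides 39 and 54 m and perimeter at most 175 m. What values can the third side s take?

15 < s ≤ 82 m

Triangle inequality alone gives 15 < s < 93.
The perimeter condition gives s ≤ 175 − 39 − 54 = 82.
Intersecting the two: 15 < s ≤ 82.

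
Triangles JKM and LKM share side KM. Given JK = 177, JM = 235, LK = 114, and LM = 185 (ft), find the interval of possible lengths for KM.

From triangle JKM: |177 − 235| < KM < 177 + 235, i.e. 58 < KM < 412.
From triangle LKM: 71 < KM < 299.
Both must hold, so KM lies in the intersection.

71 < KM < 299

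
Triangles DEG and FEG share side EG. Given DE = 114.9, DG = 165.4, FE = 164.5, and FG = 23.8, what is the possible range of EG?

From triangle DEG: |114.9 − 165.4| < EG < 114.9 + 165.4, i.e. 50.5 < EG < 280.3.
From triangle FEG: 140.7 < EG < 188.3.
Both must hold, so EG lies in the intersection.

140.7 < EG < 188.3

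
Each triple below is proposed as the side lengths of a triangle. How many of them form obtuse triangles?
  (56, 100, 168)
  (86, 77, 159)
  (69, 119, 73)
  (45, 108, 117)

2

(56,100,168): 56+100 ≤ 168, not a triangle
(86,77,159): 77²+86² = 13325 < 25281 = 159² → obtuse
(69,119,73): 69²+73² = 10090 < 14161 = 119² → obtuse
(45,108,117): 45²+108² = 13689 = 117² → right
2 of the 4 are obtuse.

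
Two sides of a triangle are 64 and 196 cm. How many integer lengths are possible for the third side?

127

The third side lies in the open interval (132, 260).
Integers from 133 to 259 inclusive: 259 − 133 + 1 = 127.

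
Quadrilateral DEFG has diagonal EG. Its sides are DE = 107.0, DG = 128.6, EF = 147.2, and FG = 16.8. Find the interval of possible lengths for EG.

From triangle DEG: |107.0 − 128.6| < EG < 107.0 + 128.6, i.e. 21.6 < EG < 235.6.
From triangle FEG: 130.4 < EG < 164.0.
Both must hold, so EG lies in the intersection.

130.4 < EG < 164.0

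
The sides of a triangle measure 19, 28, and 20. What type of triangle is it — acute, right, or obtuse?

Compare the square of the longest side to the sum of squares of the other two: 19² + 20² = 761 < 784 = 28².

obtuse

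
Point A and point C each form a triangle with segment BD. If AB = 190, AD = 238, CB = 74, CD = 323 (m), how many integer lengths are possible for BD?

147

From triangle ABD: 48 < BD < 428.
From triangle CBD: 249 < BD < 397.
Intersection: 249 < BD < 397, so integers 250 through 396: 147 values.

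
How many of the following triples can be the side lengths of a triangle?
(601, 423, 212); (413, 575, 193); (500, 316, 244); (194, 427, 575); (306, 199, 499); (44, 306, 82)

(212,423,601): 212+423 > 601 → valid
(193,413,575): 193+413 > 575 → valid
(244,316,500): 244+316 > 500 → valid
(194,427,575): 194+427 > 575 → valid
(199,306,499): 199+306 > 499 → valid
(44,82,306): 44+82 ≤ 306 → not valid
5 of the 6 triples form a triangle.

5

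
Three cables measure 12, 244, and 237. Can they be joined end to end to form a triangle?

The longest side is 244, and the other two sum to 249.
Since 249 > 244, the triangle inequality holds.

Yes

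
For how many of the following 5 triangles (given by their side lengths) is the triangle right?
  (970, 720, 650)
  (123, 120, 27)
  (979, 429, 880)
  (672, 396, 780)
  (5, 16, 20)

4

(970,720,650): 650²+720² = 940900 = 970² → right
(123,120,27): 27²+120² = 15129 = 123² → right
(979,429,880): 429²+880² = 958441 = 979² → right
(672,396,780): 396²+672² = 608400 = 780² → right
(5,16,20): 5²+16² = 281 < 400 = 20² → obtuse
4 of the 5 are right.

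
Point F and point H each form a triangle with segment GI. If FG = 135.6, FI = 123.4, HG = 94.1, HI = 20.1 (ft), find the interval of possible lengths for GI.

From triangle FGI: |135.6 − 123.4| < GI < 135.6 + 123.4, i.e. 12.2 < GI < 259.0.
From triangle HGI: 74.0 < GI < 114.2.
Both must hold, so GI lies in the intersection.

74.0 < GI < 114.2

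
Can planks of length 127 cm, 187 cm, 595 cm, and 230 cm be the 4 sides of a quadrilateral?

No

For a quadrilateral, each side must be shorter than the sum of the others.
Here the longest side is 595, but the remaining 3 sides sum to only 544.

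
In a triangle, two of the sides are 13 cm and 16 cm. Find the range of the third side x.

By the triangle inequality, x must be less than 13 + 16 = 29 and greater than |13 − 16| = 3.

3 < x < 29 (cm)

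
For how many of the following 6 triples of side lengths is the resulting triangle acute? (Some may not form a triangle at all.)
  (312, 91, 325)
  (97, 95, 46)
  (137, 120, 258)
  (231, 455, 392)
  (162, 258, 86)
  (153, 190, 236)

(312,91,325): 91²+312² = 105625 = 325² → right
(97,95,46): 46²+95² = 11141 > 9409 = 97² → acute
(137,120,258): 120+137 ≤ 258, not a triangle
(231,455,392): 231²+392² = 207025 = 455² → right
(162,258,86): 86+162 ≤ 258, not a triangle
(153,190,236): 153²+190² = 59509 > 55696 = 236² → acute
2 of the 6 are acute.

2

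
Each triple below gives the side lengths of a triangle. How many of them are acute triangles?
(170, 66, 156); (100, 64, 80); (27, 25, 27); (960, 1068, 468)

(170,66,156): 66²+156² = 28692 < 28900 = 170² → obtuse
(100,64,80): 64²+80² = 10496 > 10000 = 100² → acute
(27,25,27): 25²+27² = 1354 > 729 = 27² → acute
(960,1068,468): 468²+960² = 1140624 = 1068² → right
2 of the 4 are acute.

2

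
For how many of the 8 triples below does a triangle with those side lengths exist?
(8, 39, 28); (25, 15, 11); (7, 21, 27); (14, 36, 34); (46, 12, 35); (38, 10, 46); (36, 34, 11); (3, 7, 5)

7

(8,28,39): 8+28 ≤ 39 → not valid
(11,15,25): 11+15 > 25 → valid
(7,21,27): 7+21 > 27 → valid
(14,34,36): 14+34 > 36 → valid
(12,35,46): 12+35 > 46 → valid
(10,38,46): 10+38 > 46 → valid
(11,34,36): 11+34 > 36 → valid
(3,5,7): 3+5 > 7 → valid
7 of the 8 triples form a triangle.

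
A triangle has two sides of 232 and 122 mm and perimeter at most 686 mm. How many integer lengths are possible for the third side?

222

Triangle inequality: 110 < x < 354. Perimeter ≤ 686 gives x ≤ 686 − 232 − 122 = 332.
So 110 < x ≤ 332; integers 111 through 332: 222 values.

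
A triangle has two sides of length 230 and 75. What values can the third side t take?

155 < t < 305

By the triangle inequality, t must be less than 230 + 75 = 305 and greater than |230 − 75| = 155.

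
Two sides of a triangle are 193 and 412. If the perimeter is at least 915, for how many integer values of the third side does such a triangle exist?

295

Triangle inequality: 219 < x < 605. Perimeter ≥ 915 gives x ≥ 915 − 193 − 412 = 310.
So 310 ≤ x < 605; integers 310 through 604: 295 values.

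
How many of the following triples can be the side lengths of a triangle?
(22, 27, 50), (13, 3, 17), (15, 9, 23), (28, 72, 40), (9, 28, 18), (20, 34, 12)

1

(22,27,50): 22+27 ≤ 50 → not valid
(3,13,17): 3+13 ≤ 17 → not valid
(9,15,23): 9+15 > 23 → valid
(28,40,72): 28+40 ≤ 72 → not valid
(9,18,28): 9+18 ≤ 28 → not valid
(12,20,34): 12+20 ≤ 34 → not valid
1 of the 6 triples forms a triangle.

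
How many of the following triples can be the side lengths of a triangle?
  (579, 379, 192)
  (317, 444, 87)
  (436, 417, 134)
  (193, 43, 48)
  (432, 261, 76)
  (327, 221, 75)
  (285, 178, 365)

2

(192,379,579): 192+379 ≤ 579 → not valid
(87,317,444): 87+317 ≤ 444 → not valid
(134,417,436): 134+417 > 436 → valid
(43,48,193): 43+48 ≤ 193 → not valid
(76,261,432): 76+261 ≤ 432 → not valid
(75,221,327): 75+221 ≤ 327 → not valid
(178,285,365): 178+285 > 365 → valid
2 of the 7 triples form a triangle.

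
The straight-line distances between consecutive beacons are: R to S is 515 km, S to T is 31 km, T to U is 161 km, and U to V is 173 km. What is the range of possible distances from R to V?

150 ≤ RV ≤ 880 km

The maximum is all hops collinear in one direction: 515 + 31 + 161 + 173 = 880.
The longest hop is 515; the others sum to 365. Folding the others back against it leaves at least 515 − 365 = 150.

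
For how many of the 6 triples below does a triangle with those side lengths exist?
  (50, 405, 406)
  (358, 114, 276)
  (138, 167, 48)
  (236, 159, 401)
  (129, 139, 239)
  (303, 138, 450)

(50,405,406): 50+405 > 406 → valid
(114,276,358): 114+276 > 358 → valid
(48,138,167): 48+138 > 167 → valid
(159,236,401): 159+236 ≤ 401 → not valid
(129,139,239): 129+139 > 239 → valid
(138,303,450): 138+303 ≤ 450 → not valid
4 of the 6 triples form a triangle.

4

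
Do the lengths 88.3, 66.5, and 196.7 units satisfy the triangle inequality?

No

The longest side is 196.7, but the other two sum to only 154.8.
154.8 < 196.7, so the triangle inequality fails.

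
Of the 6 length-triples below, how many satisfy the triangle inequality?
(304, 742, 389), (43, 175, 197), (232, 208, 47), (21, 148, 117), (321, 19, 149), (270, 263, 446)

(304,389,742): 304+389 ≤ 742 → not valid
(43,175,197): 43+175 > 197 → valid
(47,208,232): 47+208 > 232 → valid
(21,117,148): 21+117 ≤ 148 → not valid
(19,149,321): 19+149 ≤ 321 → not valid
(263,270,446): 263+270 > 446 → valid
3 of the 6 triples form a triangle.

3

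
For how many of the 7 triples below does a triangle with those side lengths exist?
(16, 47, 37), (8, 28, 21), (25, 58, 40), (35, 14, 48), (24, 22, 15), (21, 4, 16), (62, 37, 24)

5

(16,37,47): 16+37 > 47 → valid
(8,21,28): 8+21 > 28 → valid
(25,40,58): 25+40 > 58 → valid
(14,35,48): 14+35 > 48 → valid
(15,22,24): 15+22 > 24 → valid
(4,16,21): 4+16 ≤ 21 → not valid
(24,37,62): 24+37 ≤ 62 → not valid
5 of the 7 triples form a triangle.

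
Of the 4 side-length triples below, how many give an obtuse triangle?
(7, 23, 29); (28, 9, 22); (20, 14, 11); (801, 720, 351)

(7,23,29): 7²+23² = 578 < 841 = 29² → obtuse
(28,9,22): 9²+22² = 565 < 784 = 28² → obtuse
(20,14,11): 11²+14² = 317 < 400 = 20² → obtuse
(801,720,351): 351²+720² = 641601 = 801² → right
3 of the 4 are obtuse.

3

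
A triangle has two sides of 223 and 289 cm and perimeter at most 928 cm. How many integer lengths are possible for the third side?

350

Triangle inequality: 66 < x < 512. Perimeter ≤ 928 gives x ≤ 928 − 223 − 289 = 416.
So 66 < x ≤ 416; integers 67 through 416: 350 values.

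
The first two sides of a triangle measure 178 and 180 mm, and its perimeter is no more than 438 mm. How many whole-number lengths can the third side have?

78

Triangle inequality: 2 < x < 358. Perimeter ≤ 438 gives x ≤ 438 − 178 − 180 = 80.
So 2 < x ≤ 80; integers 3 through 80: 78 values.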